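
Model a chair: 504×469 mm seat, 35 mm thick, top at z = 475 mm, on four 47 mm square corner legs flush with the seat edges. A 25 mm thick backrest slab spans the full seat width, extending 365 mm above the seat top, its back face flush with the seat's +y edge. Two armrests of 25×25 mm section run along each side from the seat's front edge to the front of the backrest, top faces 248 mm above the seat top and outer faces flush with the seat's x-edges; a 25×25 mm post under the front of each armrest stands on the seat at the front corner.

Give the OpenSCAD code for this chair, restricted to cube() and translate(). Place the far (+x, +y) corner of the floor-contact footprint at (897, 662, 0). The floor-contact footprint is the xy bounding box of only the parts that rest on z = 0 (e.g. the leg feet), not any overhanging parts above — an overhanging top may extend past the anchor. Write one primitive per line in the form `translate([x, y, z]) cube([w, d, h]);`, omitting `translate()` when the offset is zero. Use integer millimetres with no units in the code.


translate([393, 193, 440]) cube([504, 469, 35]);
translate([393, 193, 0]) cube([47, 47, 440]);
translate([850, 193, 0]) cube([47, 47, 440]);
translate([393, 615, 0]) cube([47, 47, 440]);
translate([850, 615, 0]) cube([47, 47, 440]);
translate([393, 637, 475]) cube([504, 25, 365]);
translate([393, 193, 698]) cube([25, 444, 25]);
translate([872, 193, 698]) cube([25, 444, 25]);
translate([393, 193, 475]) cube([25, 25, 223]);
translate([872, 193, 475]) cube([25, 25, 223]);


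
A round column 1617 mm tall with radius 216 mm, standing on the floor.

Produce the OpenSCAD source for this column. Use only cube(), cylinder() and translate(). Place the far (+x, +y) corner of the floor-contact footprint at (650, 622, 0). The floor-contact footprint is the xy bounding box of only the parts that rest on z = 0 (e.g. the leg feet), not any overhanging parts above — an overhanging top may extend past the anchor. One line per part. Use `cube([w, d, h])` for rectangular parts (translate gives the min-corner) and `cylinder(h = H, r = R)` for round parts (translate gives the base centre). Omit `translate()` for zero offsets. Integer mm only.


translate([434, 406, 0]) cylinder(h = 1617, r = 216);


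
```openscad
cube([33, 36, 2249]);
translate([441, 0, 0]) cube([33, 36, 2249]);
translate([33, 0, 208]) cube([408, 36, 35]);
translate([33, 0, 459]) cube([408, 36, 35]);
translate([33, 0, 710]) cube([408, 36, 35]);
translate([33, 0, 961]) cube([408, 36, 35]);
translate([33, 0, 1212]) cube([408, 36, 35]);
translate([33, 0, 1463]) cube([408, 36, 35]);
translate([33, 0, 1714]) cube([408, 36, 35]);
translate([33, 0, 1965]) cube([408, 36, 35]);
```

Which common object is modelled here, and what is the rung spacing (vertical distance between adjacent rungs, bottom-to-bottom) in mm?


A ladder. The rung spacing is 251 mm.

Two tall 33×36 posts with 8 short bars between them — a ladder. Adjacent rungs sit at z = 208 and z = 459, so the spacing is 459 − 208 = 251 mm.


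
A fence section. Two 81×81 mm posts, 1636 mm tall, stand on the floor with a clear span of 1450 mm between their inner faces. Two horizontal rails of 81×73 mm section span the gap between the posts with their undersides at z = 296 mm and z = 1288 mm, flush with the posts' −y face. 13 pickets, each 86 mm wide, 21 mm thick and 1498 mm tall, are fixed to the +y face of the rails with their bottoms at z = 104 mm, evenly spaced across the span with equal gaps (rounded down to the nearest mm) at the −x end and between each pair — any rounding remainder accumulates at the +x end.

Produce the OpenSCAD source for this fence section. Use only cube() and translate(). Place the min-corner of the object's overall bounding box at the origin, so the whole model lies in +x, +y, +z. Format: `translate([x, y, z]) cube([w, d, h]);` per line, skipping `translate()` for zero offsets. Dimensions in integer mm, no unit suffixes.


cube([81, 81, 1636]);
translate([1531, 0, 0]) cube([81, 81, 1636]);
translate([81, 0, 296]) cube([1450, 81, 73]);
translate([81, 0, 1288]) cube([1450, 81, 73]);
translate([104, 81, 104]) cube([86, 21, 1498]);
translate([213, 81, 104]) cube([86, 21, 1498]);
translate([322, 81, 104]) cube([86, 21, 1498]);
translate([431, 81, 104]) cube([86, 21, 1498]);
translate([540, 81, 104]) cube([86, 21, 1498]);
translate([649, 81, 104]) cube([86, 21, 1498]);
translate([758, 81, 104]) cube([86, 21, 1498]);
translate([867, 81, 104]) cube([86, 21, 1498]);
translate([976, 81, 104]) cube([86, 21, 1498]);
translate([1085, 81, 104]) cube([86, 21, 1498]);
translate([1194, 81, 104]) cube([86, 21, 1498]);
translate([1303, 81, 104]) cube([86, 21, 1498]);
translate([1412, 81, 104]) cube([86, 21, 1498]);


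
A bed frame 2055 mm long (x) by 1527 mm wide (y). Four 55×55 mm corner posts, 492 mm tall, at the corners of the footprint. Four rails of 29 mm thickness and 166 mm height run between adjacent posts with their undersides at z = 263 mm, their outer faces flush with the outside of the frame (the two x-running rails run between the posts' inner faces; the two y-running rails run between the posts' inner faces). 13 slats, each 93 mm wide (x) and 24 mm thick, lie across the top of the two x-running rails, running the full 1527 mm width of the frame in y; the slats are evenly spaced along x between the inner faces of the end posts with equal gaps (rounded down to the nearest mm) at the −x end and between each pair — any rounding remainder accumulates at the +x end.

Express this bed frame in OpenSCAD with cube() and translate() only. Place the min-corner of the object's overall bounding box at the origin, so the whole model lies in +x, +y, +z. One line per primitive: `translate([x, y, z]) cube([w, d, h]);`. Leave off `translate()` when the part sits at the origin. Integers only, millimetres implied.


// slat z = rail_z + rail_h = 263 + 166 = 429
// slat gap = ⌊(1945 − 13·93) / 14⌋ = 52
cube([55, 55, 492]);
translate([0, 1472, 0]) cube([55, 55, 492]);
translate([2000, 0, 0]) cube([55, 55, 492]);
translate([2000, 1472, 0]) cube([55, 55, 492]);
translate([55, 0, 263]) cube([1945, 29, 166]);
translate([55, 1498, 263]) cube([1945, 29, 166]);
translate([0, 55, 263]) cube([29, 1417, 166]);
translate([2026, 55, 263]) cube([29, 1417, 166]);
translate([107, 0, 429]) cube([93, 1527, 24]);
translate([252, 0, 429]) cube([93, 1527, 24]);
translate([397, 0, 429]) cube([93, 1527, 24]);
translate([542, 0, 429]) cube([93, 1527, 24]);
translate([687, 0, 429]) cube([93, 1527, 24]);
translate([832, 0, 429]) cube([93, 1527, 24]);
translate([977, 0, 429]) cube([93, 1527, 24]);
translate([1122, 0, 429]) cube([93, 1527, 24]);
translate([1267, 0, 429]) cube([93, 1527, 24]);
translate([1412, 0, 429]) cube([93, 1527, 24]);
translate([1557, 0, 429]) cube([93, 1527, 24]);
translate([1702, 0, 429]) cube([93, 1527, 24]);
translate([1847, 0, 429]) cube([93, 1527, 24]);


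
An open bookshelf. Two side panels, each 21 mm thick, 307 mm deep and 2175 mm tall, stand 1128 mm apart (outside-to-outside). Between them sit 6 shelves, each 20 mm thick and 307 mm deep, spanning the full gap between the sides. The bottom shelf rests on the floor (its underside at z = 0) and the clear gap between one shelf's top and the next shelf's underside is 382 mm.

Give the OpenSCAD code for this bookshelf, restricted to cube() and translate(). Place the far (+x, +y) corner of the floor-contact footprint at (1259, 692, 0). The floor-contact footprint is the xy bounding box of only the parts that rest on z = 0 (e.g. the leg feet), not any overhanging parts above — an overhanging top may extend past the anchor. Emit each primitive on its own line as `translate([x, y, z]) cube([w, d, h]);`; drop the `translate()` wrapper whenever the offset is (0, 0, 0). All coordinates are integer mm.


translate([131, 385, 0]) cube([21, 307, 2175]);
translate([1238, 385, 0]) cube([21, 307, 2175]);
translate([152, 385, 0]) cube([1086, 307, 20]);
translate([152, 385, 402]) cube([1086, 307, 20]);
translate([152, 385, 804]) cube([1086, 307, 20]);
translate([152, 385, 1206]) cube([1086, 307, 20]);
translate([152, 385, 1608]) cube([1086, 307, 20]);
translate([152, 385, 2010]) cube([1086, 307, 20]);


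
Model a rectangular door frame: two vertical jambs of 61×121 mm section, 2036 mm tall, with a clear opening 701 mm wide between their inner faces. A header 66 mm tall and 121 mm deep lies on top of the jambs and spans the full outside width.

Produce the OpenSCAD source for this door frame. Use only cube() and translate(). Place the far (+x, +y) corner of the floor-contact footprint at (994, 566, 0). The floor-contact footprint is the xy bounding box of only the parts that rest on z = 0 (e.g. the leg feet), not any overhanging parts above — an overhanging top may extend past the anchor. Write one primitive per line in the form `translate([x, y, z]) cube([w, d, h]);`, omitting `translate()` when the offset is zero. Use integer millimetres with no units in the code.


translate([171, 445, 0]) cube([61, 121, 2036]);
translate([933, 445, 0]) cube([61, 121, 2036]);
translate([171, 445, 2036]) cube([823, 121, 66]);


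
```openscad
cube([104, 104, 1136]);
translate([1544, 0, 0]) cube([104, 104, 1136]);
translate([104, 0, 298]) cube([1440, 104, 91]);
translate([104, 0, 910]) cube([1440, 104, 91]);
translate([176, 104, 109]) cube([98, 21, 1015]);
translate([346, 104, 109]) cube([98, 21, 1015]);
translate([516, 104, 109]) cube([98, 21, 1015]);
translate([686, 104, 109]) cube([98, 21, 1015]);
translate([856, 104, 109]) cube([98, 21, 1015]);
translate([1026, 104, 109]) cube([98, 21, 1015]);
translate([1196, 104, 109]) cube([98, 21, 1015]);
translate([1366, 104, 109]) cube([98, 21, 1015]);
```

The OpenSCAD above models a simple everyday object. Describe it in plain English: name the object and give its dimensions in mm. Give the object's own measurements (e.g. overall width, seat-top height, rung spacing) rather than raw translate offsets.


A fence section. Two 104×104 mm posts, 1136 mm tall, stand on the floor with a clear span of 1440 mm between their inner faces. Two horizontal rails of 104×91 mm section span the gap between the posts with their undersides at z = 298 mm and z = 910 mm, flush with the posts' −y face. 8 pickets, each 98 mm wide, 21 mm thick and 1015 mm tall, are fixed to the +y face of the rails with their bottoms at z = 109 mm, spaced across the span with a 72 mm gap after the −x post and between neighbouring pickets, with 80 mm left before the +x post.


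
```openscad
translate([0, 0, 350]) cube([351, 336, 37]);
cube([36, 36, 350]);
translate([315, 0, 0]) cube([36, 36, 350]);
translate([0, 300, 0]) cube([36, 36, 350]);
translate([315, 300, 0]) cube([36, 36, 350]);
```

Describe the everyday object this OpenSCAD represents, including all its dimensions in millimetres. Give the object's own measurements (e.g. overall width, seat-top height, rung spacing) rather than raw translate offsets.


A four-legged stool. The seat is a 351×336×37 mm slab whose top surface is at z = 387 mm; four square legs, each 36×36 mm in cross-section, run from the floor (z = 0) to the underside of the seat, each flush with a corner of the seat.


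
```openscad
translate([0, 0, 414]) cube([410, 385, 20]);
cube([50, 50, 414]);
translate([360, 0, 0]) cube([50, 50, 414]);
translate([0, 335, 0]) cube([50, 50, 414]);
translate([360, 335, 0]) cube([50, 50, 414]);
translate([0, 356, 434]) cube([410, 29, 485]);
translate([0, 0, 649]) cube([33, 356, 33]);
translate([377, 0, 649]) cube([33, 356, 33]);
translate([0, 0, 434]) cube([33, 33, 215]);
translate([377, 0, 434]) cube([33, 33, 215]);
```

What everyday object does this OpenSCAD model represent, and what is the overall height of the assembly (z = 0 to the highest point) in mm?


A chair. The overall height is 919 mm.

A slab on four corner posts with a tall panel at the back — a chair. The seat slab sits at z = 414 with thickness 20, and the 485 mm backrest starts at the seat top, so the overall height is 414 + 20 + 485 = 919 mm.


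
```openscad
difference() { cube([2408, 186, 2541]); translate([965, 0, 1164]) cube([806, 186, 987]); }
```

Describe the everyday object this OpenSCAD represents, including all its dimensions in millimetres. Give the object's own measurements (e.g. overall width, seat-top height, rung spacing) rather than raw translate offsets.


A wall 2408 mm long (x), 186 mm thick (y), 2541 mm tall, with a rectangular window opening cut through it. The opening is 806 mm wide and 987 mm tall; its sill is at z = 1164 mm and its near (−x) edge is 965 mm from the wall's −x end. The opening passes through the full wall thickness.


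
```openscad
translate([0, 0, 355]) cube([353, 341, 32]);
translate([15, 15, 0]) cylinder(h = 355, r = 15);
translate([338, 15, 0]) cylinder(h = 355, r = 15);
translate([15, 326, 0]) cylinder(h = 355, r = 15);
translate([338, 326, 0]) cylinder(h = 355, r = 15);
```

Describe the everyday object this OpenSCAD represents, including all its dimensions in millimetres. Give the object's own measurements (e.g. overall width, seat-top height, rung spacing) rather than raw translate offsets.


A four-legged stool. The seat is a 353×341×32 mm slab whose top surface is at z = 387 mm; four round legs, each 30 mm in diameter, run from the floor (z = 0) to the underside of the seat, each leg's axis is inset half a diameter from the nearest pair of seat edges (so the leg's bounding box is flush with the corner).


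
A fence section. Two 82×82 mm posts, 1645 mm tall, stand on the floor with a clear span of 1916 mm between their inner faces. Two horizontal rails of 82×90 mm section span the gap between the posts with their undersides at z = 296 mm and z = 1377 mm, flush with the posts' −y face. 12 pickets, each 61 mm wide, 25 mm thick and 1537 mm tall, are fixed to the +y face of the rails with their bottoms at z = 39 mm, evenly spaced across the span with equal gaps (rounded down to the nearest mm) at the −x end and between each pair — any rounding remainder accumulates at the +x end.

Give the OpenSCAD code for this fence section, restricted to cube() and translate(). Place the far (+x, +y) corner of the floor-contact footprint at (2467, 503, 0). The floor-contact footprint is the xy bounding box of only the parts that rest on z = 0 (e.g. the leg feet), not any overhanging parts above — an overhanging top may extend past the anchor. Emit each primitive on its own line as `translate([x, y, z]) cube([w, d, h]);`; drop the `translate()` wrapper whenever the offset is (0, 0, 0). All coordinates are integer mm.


translate([387, 421, 0]) cube([82, 82, 1645]);
translate([2385, 421, 0]) cube([82, 82, 1645]);
translate([469, 421, 296]) cube([1916, 82, 90]);
translate([469, 421, 1377]) cube([1916, 82, 90]);
translate([560, 503, 39]) cube([61, 25, 1537]);
translate([712, 503, 39]) cube([61, 25, 1537]);
translate([864, 503, 39]) cube([61, 25, 1537]);
translate([1016, 503, 39]) cube([61, 25, 1537]);
translate([1168, 503, 39]) cube([61, 25, 1537]);
translate([1320, 503, 39]) cube([61, 25, 1537]);
translate([1472, 503, 39]) cube([61, 25, 1537]);
translate([1624, 503, 39]) cube([61, 25, 1537]);
translate([1776, 503, 39]) cube([61, 25, 1537]);
translate([1928, 503, 39]) cube([61, 25, 1537]);
translate([2080, 503, 39]) cube([61, 25, 1537]);
translate([2232, 503, 39]) cube([61, 25, 1537]);


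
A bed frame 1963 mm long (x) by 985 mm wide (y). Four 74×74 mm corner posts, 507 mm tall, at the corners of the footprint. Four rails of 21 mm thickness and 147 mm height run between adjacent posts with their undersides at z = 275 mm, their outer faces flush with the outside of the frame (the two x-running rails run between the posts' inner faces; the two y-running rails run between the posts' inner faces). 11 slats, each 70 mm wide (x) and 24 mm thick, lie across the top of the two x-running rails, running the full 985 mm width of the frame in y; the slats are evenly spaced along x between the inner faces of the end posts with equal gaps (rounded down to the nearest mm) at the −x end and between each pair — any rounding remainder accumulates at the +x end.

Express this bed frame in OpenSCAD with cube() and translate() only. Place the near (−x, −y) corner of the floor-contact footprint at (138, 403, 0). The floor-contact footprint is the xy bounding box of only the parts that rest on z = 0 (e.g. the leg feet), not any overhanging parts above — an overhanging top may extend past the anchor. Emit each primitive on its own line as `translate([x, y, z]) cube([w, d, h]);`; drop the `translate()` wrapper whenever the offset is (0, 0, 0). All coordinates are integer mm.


// slat z = rail_z + rail_h = 275 + 147 = 422
// slat gap = ⌊(1815 − 11·70) / 12⌋ = 87
translate([138, 403, 0]) cube([74, 74, 507]);
translate([138, 1314, 0]) cube([74, 74, 507]);
translate([2027, 403, 0]) cube([74, 74, 507]);
translate([2027, 1314, 0]) cube([74, 74, 507]);
translate([212, 403, 275]) cube([1815, 21, 147]);
translate([212, 1367, 275]) cube([1815, 21, 147]);
translate([138, 477, 275]) cube([21, 837, 147]);
translate([2080, 477, 275]) cube([21, 837, 147]);
translate([299, 403, 422]) cube([70, 985, 24]);
translate([456, 403, 422]) cube([70, 985, 24]);
translate([613, 403, 422]) cube([70, 985, 24]);
translate([770, 403, 422]) cube([70, 985, 24]);
translate([927, 403, 422]) cube([70, 985, 24]);
translate([1084, 403, 422]) cube([70, 985, 24]);
translate([1241, 403, 422]) cube([70, 985, 24]);
translate([1398, 403, 422]) cube([70, 985, 24]);
translate([1555, 403, 422]) cube([70, 985, 24]);
translate([1712, 403, 422]) cube([70, 985, 24]);
translate([1869, 403, 422]) cube([70, 985, 24]);


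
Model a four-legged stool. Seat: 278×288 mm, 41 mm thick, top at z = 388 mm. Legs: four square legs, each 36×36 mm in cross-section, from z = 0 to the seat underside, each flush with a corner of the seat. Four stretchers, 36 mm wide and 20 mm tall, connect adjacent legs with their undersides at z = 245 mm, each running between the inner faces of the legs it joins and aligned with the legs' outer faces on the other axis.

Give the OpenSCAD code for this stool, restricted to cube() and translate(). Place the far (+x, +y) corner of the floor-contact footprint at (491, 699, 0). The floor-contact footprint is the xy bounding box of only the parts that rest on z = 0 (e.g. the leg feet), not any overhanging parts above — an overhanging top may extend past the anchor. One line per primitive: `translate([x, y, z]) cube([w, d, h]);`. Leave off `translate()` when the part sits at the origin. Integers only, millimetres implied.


// leg_h = 388 - 41 = 347
// stretcher span = 278 - 2*36 = 206
translate([213, 411, 347]) cube([278, 288, 41]);
translate([213, 411, 0]) cube([36, 36, 347]);
translate([455, 411, 0]) cube([36, 36, 347]);
translate([213, 663, 0]) cube([36, 36, 347]);
translate([455, 663, 0]) cube([36, 36, 347]);
translate([249, 411, 245]) cube([206, 36, 20]);
translate([249, 663, 245]) cube([206, 36, 20]);
translate([213, 447, 245]) cube([36, 216, 20]);
translate([455, 447, 245]) cube([36, 216, 20]);


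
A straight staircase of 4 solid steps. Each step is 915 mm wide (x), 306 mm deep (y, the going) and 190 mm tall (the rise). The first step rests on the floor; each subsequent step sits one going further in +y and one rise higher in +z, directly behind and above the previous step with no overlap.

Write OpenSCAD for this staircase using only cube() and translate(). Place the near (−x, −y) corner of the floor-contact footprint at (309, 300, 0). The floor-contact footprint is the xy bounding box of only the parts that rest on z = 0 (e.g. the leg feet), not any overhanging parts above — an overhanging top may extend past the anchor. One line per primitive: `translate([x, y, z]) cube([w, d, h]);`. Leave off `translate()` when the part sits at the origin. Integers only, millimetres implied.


translate([309, 300, 0]) cube([915, 306, 190]);
translate([309, 606, 190]) cube([915, 306, 190]);
translate([309, 912, 380]) cube([915, 306, 190]);
translate([309, 1218, 570]) cube([915, 306, 190]);


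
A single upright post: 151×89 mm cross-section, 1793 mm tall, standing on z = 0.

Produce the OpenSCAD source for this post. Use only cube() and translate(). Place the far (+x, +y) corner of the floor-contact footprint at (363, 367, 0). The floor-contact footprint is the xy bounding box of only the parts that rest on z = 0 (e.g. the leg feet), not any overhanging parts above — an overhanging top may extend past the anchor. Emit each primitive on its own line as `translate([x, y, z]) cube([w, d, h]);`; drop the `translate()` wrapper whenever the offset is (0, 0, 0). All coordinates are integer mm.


translate([212, 278, 0]) cube([151, 89, 1793]);


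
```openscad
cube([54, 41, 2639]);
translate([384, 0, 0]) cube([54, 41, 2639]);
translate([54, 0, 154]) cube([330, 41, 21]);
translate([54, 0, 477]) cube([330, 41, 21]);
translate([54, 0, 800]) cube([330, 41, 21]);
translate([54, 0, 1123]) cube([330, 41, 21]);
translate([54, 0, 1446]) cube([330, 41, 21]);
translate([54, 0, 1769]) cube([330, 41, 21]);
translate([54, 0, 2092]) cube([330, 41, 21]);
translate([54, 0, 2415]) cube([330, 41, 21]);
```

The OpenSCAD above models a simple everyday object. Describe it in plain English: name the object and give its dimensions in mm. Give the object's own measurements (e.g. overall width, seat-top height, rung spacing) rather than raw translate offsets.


A straight ladder. Two 54×41 mm vertical rails, 2639 mm tall, stand 438 mm apart (outside-to-outside) with their front faces coplanar on the −y side. 8 rungs, each 41 mm deep and 21 mm tall, span between the inner faces of the rails, front faces flush with the rails. The lowest rung's underside is at z = 154 mm and rungs are spaced 323 mm apart (underside to underside).


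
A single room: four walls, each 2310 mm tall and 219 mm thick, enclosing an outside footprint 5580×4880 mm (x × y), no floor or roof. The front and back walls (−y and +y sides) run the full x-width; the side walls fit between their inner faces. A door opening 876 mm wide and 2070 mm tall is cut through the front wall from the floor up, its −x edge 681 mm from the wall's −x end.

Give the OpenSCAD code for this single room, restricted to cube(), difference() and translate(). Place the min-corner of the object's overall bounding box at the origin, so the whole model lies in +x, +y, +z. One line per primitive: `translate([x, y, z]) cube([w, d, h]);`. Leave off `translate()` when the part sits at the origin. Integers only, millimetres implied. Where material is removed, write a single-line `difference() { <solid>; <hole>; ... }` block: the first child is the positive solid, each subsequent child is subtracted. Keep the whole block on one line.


difference() { cube([5580, 219, 2310]); translate([681, 0, 0]) cube([876, 219, 2070]); }
translate([0, 4661, 0]) cube([5580, 219, 2310]);
translate([0, 219, 0]) cube([219, 4442, 2310]);
translate([5361, 219, 0]) cube([219, 4442, 2310]);


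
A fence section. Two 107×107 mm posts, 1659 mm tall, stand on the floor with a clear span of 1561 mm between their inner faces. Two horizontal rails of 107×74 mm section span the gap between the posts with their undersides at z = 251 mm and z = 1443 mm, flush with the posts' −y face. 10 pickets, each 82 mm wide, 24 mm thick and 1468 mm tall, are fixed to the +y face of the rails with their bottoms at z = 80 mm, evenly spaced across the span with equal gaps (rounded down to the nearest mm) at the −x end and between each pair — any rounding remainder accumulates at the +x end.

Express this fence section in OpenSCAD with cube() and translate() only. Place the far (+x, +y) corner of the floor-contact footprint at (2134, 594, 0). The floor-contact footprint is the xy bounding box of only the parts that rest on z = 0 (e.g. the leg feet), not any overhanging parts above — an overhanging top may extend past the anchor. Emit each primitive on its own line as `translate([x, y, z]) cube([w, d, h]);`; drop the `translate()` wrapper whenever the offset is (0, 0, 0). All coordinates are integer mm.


translate([359, 487, 0]) cube([107, 107, 1659]);
translate([2027, 487, 0]) cube([107, 107, 1659]);
translate([466, 487, 251]) cube([1561, 107, 74]);
translate([466, 487, 1443]) cube([1561, 107, 74]);
translate([533, 594, 80]) cube([82, 24, 1468]);
translate([682, 594, 80]) cube([82, 24, 1468]);
translate([831, 594, 80]) cube([82, 24, 1468]);
translate([980, 594, 80]) cube([82, 24, 1468]);
translate([1129, 594, 80]) cube([82, 24, 1468]);
translate([1278, 594, 80]) cube([82, 24, 1468]);
translate([1427, 594, 80]) cube([82, 24, 1468]);
translate([1576, 594, 80]) cube([82, 24, 1468]);
translate([1725, 594, 80]) cube([82, 24, 1468]);
translate([1874, 594, 80]) cube([82, 24, 1468]);


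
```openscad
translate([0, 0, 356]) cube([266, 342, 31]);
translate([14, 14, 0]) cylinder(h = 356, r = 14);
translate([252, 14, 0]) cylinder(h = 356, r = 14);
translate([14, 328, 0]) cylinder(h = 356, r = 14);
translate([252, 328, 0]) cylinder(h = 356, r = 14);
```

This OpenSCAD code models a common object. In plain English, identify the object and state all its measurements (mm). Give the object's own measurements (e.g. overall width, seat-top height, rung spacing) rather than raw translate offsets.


A simple wooden stool: a rectangular seat 266 mm (x) by 342 mm (y), 31 mm thick, top face at z = 387 mm, on four round legs, each 28 mm in diameter. The legs rest on z = 0, each leg's axis is inset half a diameter from the nearest pair of seat edges (so the leg's bounding box is flush with the corner).


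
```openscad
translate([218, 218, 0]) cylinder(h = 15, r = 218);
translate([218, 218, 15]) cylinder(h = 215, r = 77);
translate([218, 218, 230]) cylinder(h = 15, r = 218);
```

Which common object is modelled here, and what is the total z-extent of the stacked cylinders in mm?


A spool. The overall height is 245 mm.

Three coaxial cylinders, large–small–large — a spool. Two 15 mm flanges and a 215 mm core give 15 + 215 + 15 = 245 mm.


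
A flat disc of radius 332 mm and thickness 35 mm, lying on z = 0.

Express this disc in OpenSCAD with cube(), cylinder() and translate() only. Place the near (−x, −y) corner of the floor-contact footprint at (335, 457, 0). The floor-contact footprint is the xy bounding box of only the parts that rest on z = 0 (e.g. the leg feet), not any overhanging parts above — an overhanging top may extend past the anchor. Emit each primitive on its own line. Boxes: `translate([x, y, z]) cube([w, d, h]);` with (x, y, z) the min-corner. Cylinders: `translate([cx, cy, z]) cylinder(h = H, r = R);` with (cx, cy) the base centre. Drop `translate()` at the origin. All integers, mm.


translate([667, 789, 0]) cylinder(h = 35, r = 332);


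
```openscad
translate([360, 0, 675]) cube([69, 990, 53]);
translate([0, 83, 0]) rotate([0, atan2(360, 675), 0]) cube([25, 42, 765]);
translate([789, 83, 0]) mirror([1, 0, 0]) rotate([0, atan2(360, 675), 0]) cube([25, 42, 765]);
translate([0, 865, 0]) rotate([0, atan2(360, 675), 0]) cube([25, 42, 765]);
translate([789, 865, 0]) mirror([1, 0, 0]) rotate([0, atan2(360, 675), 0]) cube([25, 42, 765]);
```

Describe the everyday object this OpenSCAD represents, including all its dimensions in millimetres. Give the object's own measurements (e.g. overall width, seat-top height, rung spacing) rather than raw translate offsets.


A sawhorse. A 69×990×53 mm beam (x, y, z) sits on two A-frame leg pairs. Each pair is two raked legs of 25×42 mm section (42 mm along y) splaying symmetrically in x. Each leg rises 675 mm vertically over 360 mm of horizontal reach and is 765 mm long along its own axis. Every leg's outer bottom edge rests on the floor and its outer top edge meets a bottom edge of the beam — the left legs (tilting toward +x) meet the beam's −x bottom edge, the right legs (their mirror images, tilting toward −x) meet its +x bottom edge — so the leg tops tuck under the beam, the beam's underside is 675 mm above the floor, and the feet are 789 mm apart outside-to-outside with the beam centred between them. The two leg pairs are set in 83 mm from either end of the beam.


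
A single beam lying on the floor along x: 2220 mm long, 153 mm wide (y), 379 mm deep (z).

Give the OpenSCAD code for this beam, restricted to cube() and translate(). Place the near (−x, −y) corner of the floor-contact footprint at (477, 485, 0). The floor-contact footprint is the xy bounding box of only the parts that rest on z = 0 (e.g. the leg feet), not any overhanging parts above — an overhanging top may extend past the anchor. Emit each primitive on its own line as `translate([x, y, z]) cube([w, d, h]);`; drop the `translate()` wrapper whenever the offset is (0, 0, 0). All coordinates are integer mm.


translate([477, 485, 0]) cube([2220, 153, 379]);


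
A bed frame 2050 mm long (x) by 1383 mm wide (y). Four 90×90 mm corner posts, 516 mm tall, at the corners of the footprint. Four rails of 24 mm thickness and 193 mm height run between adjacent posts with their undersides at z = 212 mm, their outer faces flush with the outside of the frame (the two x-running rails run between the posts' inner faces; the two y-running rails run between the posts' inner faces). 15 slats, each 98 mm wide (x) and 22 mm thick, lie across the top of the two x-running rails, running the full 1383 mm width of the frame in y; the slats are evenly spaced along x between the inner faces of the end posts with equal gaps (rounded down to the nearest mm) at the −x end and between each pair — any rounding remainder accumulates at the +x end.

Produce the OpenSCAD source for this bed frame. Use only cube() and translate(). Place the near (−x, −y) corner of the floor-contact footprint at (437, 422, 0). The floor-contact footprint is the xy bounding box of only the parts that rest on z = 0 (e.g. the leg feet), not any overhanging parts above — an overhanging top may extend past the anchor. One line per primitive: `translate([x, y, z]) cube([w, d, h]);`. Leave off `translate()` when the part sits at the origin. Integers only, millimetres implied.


translate([437, 422, 0]) cube([90, 90, 516]);
translate([437, 1715, 0]) cube([90, 90, 516]);
translate([2397, 422, 0]) cube([90, 90, 516]);
translate([2397, 1715, 0]) cube([90, 90, 516]);
translate([527, 422, 212]) cube([1870, 24, 193]);
translate([527, 1781, 212]) cube([1870, 24, 193]);
translate([437, 512, 212]) cube([24, 1203, 193]);
translate([2463, 512, 212]) cube([24, 1203, 193]);
translate([552, 422, 405]) cube([98, 1383, 22]);
translate([675, 422, 405]) cube([98, 1383, 22]);
translate([798, 422, 405]) cube([98, 1383, 22]);
translate([921, 422, 405]) cube([98, 1383, 22]);
translate([1044, 422, 405]) cube([98, 1383, 22]);
translate([1167, 422, 405]) cube([98, 1383, 22]);
translate([1290, 422, 405]) cube([98, 1383, 22]);
translate([1413, 422, 405]) cube([98, 1383, 22]);
translate([1536, 422, 405]) cube([98, 1383, 22]);
translate([1659, 422, 405]) cube([98, 1383, 22]);
translate([1782, 422, 405]) cube([98, 1383, 22]);
translate([1905, 422, 405]) cube([98, 1383, 22]);
translate([2028, 422, 405]) cube([98, 1383, 22]);
translate([2151, 422, 405]) cube([98, 1383, 22]);
translate([2274, 422, 405]) cube([98, 1383, 22]);


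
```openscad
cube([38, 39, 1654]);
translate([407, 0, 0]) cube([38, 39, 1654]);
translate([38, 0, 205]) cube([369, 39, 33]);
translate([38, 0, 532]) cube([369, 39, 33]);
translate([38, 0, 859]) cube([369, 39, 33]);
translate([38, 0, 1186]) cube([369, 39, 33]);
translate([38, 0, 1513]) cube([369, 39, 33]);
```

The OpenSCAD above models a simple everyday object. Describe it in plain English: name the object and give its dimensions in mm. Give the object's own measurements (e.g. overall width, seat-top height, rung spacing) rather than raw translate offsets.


A straight ladder. Two 38×39 mm vertical rails, 1654 mm tall, stand 445 mm apart (outside-to-outside) with their front faces coplanar on the −y side. 5 rungs, each 39 mm deep and 33 mm tall, span between the inner faces of the rails, front faces flush with the rails. The lowest rung's underside is at z = 205 mm and rungs are spaced 327 mm apart (underside to underside).


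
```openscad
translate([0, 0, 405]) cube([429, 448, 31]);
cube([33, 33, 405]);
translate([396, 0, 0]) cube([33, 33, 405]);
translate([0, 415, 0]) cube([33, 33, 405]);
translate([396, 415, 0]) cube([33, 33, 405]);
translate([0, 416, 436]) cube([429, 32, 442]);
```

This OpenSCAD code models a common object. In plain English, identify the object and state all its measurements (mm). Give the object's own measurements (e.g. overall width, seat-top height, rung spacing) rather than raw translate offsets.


A chair. The seat is a 429×448×31 mm slab with its top at z = 436 mm, on four 33×33 mm corner legs (flush with the seat edges, standing on z = 0). A flat backrest 32 mm thick, 442 mm tall, spans the full seat width and rises from the seat top along its +y edge, rear face flush with the rear of the seat.


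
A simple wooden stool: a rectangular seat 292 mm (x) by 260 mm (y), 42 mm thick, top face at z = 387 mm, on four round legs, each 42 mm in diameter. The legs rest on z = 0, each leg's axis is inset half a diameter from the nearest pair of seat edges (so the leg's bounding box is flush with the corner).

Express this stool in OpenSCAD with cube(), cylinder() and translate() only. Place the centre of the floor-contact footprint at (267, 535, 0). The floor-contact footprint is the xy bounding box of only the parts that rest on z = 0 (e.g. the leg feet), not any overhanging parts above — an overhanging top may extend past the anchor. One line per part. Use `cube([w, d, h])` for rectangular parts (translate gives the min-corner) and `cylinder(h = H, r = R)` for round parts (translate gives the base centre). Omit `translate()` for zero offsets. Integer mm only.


translate([121, 405, 345]) cube([292, 260, 42]);
translate([142, 426, 0]) cylinder(h = 345, r = 21);
translate([392, 426, 0]) cylinder(h = 345, r = 21);
translate([142, 644, 0]) cylinder(h = 345, r = 21);
translate([392, 644, 0]) cylinder(h = 345, r = 21);


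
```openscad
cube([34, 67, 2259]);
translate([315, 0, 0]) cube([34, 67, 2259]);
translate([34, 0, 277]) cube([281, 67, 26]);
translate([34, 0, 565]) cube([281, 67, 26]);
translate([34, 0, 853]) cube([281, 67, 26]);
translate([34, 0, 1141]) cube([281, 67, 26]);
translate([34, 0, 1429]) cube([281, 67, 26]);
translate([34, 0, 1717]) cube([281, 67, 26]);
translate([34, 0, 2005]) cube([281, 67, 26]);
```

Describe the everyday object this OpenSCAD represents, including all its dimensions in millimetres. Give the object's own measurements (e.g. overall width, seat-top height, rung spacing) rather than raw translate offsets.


A straight ladder. Two 34×67 mm vertical rails, 2259 mm tall, stand 349 mm apart (outside-to-outside) with their front faces coplanar on the −y side. 7 rungs, each 67 mm deep and 26 mm tall, span between the inner faces of the rails, front faces flush with the rails. The lowest rung's underside is at z = 277 mm and rungs are spaced 288 mm apart (underside to underside).


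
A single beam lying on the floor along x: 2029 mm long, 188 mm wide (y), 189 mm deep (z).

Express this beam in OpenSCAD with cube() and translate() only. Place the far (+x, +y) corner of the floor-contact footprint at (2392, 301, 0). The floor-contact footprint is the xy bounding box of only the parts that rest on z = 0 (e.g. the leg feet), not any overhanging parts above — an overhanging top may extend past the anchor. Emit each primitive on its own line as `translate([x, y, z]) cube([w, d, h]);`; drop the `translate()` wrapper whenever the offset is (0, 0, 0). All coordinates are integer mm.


translate([363, 113, 0]) cube([2029, 188, 189]);


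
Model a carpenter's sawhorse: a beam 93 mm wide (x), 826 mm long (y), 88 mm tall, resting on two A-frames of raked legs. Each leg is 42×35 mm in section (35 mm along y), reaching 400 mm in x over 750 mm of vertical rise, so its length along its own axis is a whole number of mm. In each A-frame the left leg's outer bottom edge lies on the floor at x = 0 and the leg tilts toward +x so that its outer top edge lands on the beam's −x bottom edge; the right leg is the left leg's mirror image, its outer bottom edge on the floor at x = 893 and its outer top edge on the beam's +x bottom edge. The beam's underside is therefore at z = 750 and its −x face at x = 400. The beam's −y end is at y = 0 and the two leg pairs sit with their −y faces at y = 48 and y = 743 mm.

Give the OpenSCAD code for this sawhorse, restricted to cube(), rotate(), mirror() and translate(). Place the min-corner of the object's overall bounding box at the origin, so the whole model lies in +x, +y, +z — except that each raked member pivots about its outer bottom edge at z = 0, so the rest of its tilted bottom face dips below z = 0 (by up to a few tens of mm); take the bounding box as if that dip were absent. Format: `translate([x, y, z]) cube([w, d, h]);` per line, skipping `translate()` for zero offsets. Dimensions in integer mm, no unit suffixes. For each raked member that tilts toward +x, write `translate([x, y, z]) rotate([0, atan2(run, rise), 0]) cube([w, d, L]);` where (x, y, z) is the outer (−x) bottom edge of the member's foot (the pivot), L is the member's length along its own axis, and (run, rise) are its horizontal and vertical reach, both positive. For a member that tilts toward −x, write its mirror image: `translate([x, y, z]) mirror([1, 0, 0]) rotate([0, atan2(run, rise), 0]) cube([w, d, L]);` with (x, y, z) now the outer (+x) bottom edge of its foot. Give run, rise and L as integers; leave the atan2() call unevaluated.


translate([400, 0, 750]) cube([93, 826, 88]);
translate([0, 48, 0]) rotate([0, atan2(400, 750), 0]) cube([42, 35, 850]);
translate([893, 48, 0]) mirror([1, 0, 0]) rotate([0, atan2(400, 750), 0]) cube([42, 35, 850]);
translate([0, 743, 0]) rotate([0, atan2(400, 750), 0]) cube([42, 35, 850]);
translate([893, 743, 0]) mirror([1, 0, 0]) rotate([0, atan2(400, 750), 0]) cube([42, 35, 850]);


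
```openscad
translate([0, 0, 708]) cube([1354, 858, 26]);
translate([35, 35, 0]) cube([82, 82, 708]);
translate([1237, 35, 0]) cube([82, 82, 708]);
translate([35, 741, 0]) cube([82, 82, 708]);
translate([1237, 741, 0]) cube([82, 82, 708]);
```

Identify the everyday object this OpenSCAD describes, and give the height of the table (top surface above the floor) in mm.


A table. The table height is 734 mm.

A 1354×858×26 slab sits at z = 708 on four 82 mm square posts — a table. The top surface is at 708 + 26 = 734 mm.


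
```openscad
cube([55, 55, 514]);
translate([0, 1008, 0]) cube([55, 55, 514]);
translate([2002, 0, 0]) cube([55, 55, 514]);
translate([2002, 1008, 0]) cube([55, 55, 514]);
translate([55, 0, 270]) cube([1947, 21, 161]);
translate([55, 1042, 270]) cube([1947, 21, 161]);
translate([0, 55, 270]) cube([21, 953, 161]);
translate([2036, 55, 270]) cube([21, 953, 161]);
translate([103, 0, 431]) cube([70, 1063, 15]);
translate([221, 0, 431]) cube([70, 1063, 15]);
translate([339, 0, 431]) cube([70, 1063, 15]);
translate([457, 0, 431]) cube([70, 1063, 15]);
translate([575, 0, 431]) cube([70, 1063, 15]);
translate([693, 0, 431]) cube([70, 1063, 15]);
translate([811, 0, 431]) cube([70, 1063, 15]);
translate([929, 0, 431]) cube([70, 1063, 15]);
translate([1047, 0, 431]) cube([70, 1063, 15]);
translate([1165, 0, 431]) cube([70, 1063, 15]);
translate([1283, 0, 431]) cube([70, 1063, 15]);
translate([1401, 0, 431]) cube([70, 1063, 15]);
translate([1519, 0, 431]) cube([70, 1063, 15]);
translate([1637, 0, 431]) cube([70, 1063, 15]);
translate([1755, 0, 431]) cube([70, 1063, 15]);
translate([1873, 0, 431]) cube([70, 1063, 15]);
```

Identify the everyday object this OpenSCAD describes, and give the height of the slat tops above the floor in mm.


A bed frame. The slat-top height is 446 mm.

Four posts, four rails, and a row of slats — a bed frame. Slats sit on the rails at z = 270 + 161 = 431; with slat thickness 15, the top is 446 mm.


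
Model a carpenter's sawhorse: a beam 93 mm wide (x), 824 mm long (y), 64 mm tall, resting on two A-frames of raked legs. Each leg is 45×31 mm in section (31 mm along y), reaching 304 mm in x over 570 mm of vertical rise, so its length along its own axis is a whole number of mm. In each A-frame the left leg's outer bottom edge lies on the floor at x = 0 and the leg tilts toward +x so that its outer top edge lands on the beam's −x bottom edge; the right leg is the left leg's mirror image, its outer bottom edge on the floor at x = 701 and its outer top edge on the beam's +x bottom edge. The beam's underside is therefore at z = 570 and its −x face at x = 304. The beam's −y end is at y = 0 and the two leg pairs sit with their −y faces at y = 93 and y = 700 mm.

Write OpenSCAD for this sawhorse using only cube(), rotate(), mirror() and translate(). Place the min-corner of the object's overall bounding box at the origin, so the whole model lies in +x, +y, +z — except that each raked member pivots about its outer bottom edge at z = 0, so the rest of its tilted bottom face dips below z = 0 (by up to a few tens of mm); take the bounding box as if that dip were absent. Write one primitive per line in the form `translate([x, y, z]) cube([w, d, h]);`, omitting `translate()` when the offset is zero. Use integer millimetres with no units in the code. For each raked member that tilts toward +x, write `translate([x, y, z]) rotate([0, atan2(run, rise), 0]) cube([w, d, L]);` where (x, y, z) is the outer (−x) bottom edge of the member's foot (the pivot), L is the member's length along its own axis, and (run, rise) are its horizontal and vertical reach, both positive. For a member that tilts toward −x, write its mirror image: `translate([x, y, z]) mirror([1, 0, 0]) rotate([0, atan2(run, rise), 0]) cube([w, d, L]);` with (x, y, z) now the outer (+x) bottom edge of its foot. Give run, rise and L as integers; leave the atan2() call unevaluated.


translate([304, 0, 570]) cube([93, 824, 64]);
translate([0, 93, 0]) rotate([0, atan2(304, 570), 0]) cube([45, 31, 646]);
translate([701, 93, 0]) mirror([1, 0, 0]) rotate([0, atan2(304, 570), 0]) cube([45, 31, 646]);
translate([0, 700, 0]) rotate([0, atan2(304, 570), 0]) cube([45, 31, 646]);
translate([701, 700, 0]) mirror([1, 0, 0]) rotate([0, atan2(304, 570), 0]) cube([45, 31, 646]);
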